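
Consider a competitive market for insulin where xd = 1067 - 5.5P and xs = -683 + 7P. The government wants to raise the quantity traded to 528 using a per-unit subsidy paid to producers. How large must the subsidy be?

Required subsidy s = 75 per unit

At x = 528, invert demand for the buyer price: Pb = (1067 − 528)/5.5 = 98; invert supply for the seller price: Ps = (528 − (-683))/7 = 173.
The subsidy must fill the gap: s = Ps − Pb = 173 − 98 = 75.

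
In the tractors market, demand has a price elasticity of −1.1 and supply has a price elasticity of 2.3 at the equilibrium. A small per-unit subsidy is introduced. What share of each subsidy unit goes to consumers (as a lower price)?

Consumer share = 23/34

For a small subsidy around the equilibrium, the benefit split depends on the relative slopes, which at a point are proportional to the elasticities.
Buyer share = εs/(εs + |εd|) = 2.3/(2.3 + 1.1) = 23/34; seller share = |εd|/(εs + |εd|) = 11/34.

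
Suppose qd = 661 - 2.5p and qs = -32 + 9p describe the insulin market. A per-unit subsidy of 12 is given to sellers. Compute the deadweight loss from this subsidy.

Deadweight loss = 3240/23

Pre-subsidy: 661 - 2.5p = -32 + 9p gives p* = 1386/23, q* = 11738/23.
With the subsidy, sellers receive ps = pb + 12 for each unit, where pb is the price buyers pay.
Supply in terms of pb becomes qs = -32 + 9(pb + 12) = 76 + 9pb. Setting this equal to demand: 661 - 2.5pb = 76 + 9pb, so pb = 1170/23.
Sellers receive ps = 1170/23 + 12 = 1446/23; q' = 661 − 2.5·(1170/23) = 12278/23.
The subsidy expands output by 12278/23 − 11738/23 = 540/23 past the efficient level; on those units the gap between marginal cost and willingness to pay runs from 0 up to 12.
DWL = ½ × 12 × 540/23 = 3240/23.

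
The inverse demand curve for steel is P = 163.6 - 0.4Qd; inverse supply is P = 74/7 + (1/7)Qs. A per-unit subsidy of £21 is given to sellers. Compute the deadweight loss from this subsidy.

Deadweight loss = 15435/38

Pre-subsidy: 163.6 - 0.4Q = 74/7 + (1/7)Q gives Q* = 5356/19 and P* = 966/19.
With the subsidy, sellers receive Ps = Pb + 21 for each unit, where Pb is the price buyers pay.
On the curves, Pb = 163.6 - 0.4Q and Ps = 74/7 + (1/7)Q; the wedge Ps − Pb = 21 gives 74/7 + (1/7)Q − (163.6 - 0.4Q) = 21, so Q' = 6091/19.
Then Pb = 163.6 − 0.4·(6091/19) = 672/19 and Ps = 74/7 + (1/7)·(6091/19) = 1071/19.
The subsidy expands output by 6091/19 − 5356/19 = 735/19 past the efficient level; on those units the gap between marginal cost and willingness to pay runs from 0 up to 21.
DWL = ½ × 21 × 735/19 = 15435/38.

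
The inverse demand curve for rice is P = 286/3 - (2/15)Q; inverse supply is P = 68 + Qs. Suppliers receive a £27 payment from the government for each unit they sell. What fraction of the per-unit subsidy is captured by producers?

Producer share = 15/17

Pre-subsidy: 286/3 - (2/15)Q = 68 + Q gives Q* = 410/17 and P* = 1566/17.
With the subsidy, sellers receive Ps = Pb + 27 for each unit, where Pb is the price buyers pay.
On the curves, Pb = 286/3 - (2/15)Q and Ps = 68 + Q; the wedge Ps − Pb = 27 gives 68 + Q − (286/3 - (2/15)Q) = 27, so Q' = 815/17.
Then Pb = 286/3 − (2/15)·(815/17) = 1512/17 and Ps = 68 + 1·(815/17) = 1971/17.
Buyers' price falls by P* − Pb = 1566/17 − 1512/17 = 54/17; sellers' price rises by Ps − P* = 1971/17 − 1566/17 = 405/17.
So producers capture (405/17)/27 = 15/17 of each unit of subsidy.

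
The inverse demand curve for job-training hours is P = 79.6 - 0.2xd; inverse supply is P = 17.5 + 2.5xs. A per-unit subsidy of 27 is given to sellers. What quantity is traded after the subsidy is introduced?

x' = 33

Pre-subsidy: 79.6 - 0.2x = 17.5 + 2.5x gives x* = 23 and P* = 75.
With the subsidy, sellers receive Ps = Pb + 27 for each unit, where Pb is the price buyers pay.
On the curves, Pb = 79.6 - 0.2x and Ps = 17.5 + 2.5x; the wedge Ps − Pb = 27 gives 17.5 + 2.5x − (79.6 - 0.2x) = 27, so x' = 33.
Then Pb = 79.6 − 0.2·33 = 73 and Ps = 17.5 + 2.5·33 = 100.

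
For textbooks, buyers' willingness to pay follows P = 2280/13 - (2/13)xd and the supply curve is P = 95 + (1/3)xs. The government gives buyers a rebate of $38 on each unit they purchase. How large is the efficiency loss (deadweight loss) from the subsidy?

Pre-subsidy: 2280/13 - (2/13)x = 95 + (1/3)x gives x* = 165 and P* = 150.
With the rebate, buyers effectively pay Pb = Ps − 38, where Ps is the price sellers receive.
On the curves, Pb = 2280/13 - (2/13)x and Ps = 95 + (1/3)x; the wedge Ps − Pb = 38 gives 95 + (1/3)x − (2280/13 - (2/13)x) = 38, so x' = 243.
Then Pb = 2280/13 − (2/13)·243 = 138 and Ps = 95 + (1/3)·243 = 176.
The subsidy expands output by 243 − 165 = 78 past the efficient level; on those units the gap between marginal cost and willingness to pay runs from 0 up to 38.
DWL = ½ × 38 × 78 = 1482.

Deadweight loss = $1482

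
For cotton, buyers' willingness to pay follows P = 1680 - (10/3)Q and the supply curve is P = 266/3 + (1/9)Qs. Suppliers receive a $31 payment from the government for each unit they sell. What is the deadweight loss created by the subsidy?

Pre-subsidy: 1680 - (10/3)Q = 266/3 + (1/9)Q gives Q* = 462 and P* = 140.
With the subsidy, sellers receive Ps = Pb + 31 for each unit, where Pb is the price buyers pay.
On the curves, Pb = 1680 - (10/3)Q and Ps = 266/3 + (1/9)Q; the wedge Ps − Pb = 31 gives 266/3 + (1/9)Q − (1680 - (10/3)Q) = 31, so Q' = 471.
Then Pb = 1680 − (10/3)·471 = 110 and Ps = 266/3 + (1/9)·471 = 141.
The subsidy expands output by 471 − 462 = 9 past the efficient level; on those units the gap between marginal cost and willingness to pay runs from 0 up to 31.
DWL = ½ × 31 × 9 = 139.5.

Deadweight loss = $139.5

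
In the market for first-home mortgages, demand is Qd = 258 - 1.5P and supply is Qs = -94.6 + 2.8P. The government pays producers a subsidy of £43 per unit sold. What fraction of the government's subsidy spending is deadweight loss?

DWL / government spending = 7/59

Pre-subsidy: 258 - 1.5P = -94.6 + 2.8P gives P* = 82, Q* = 135.
With the subsidy, sellers receive Ps = Pb + 43 for each unit, where Pb is the price buyers pay.
Supply in terms of Pb becomes Qs = -94.6 + 2.8(Pb + 43) = 25.8 + 2.8Pb. Setting this equal to demand: 258 - 1.5Pb = 25.8 + 2.8Pb, so Pb = 54.
Sellers receive Ps = 54 + 43 = 97; Q' = 258 − 1.5·54 = 177.
ΔCS = ½(135 + 177)(82 − 54) = 4368; ΔPS = ½(135 + 177)(97 − 82) = 2340.
Government spending = 43 × 177 = 7611.
DWL = ½ × 43 × (177 − 135) = 903; fraction = 903 / 7611 = 7/59.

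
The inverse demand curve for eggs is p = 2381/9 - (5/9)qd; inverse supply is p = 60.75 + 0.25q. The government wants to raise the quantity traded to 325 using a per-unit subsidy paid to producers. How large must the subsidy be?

Required subsidy s = 58 per unit

At q = 325, from the demand curve buyers pay pb = 2381/9 − (5/9)·325 = 84; from the supply curve sellers need ps = 60.75 + 0.25·325 = 142.
The subsidy must fill the gap: s = ps − pb = 142 − 84 = 58.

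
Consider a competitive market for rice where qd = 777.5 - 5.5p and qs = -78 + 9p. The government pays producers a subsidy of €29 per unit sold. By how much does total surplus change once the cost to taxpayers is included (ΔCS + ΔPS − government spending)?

Net change in total surplus = -€1435.5

Pre-subsidy: 777.5 - 5.5p = -78 + 9p gives p* = 59, q* = 453.
With the subsidy, sellers receive ps = pb + 29 for each unit, where pb is the price buyers pay.
Supply in terms of pb becomes qs = -78 + 9(pb + 29) = 183 + 9pb. Setting this equal to demand: 777.5 - 5.5pb = 183 + 9pb, so pb = 41.
Sellers receive ps = 41 + 29 = 70; q' = 777.5 − 5.5·41 = 552.
ΔCS = ½(453 + 552)(59 − 41) = 9045; ΔPS = ½(453 + 552)(70 − 59) = 5527.5.
Government spending = 29 × 552 = 16008.
Net change = 9045 + 5527.5 − 16008 = -1435.5. The loss equals the DWL triangle ½·29·99.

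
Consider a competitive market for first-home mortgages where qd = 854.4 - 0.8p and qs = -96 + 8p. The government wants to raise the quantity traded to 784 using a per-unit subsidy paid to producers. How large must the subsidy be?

Required subsidy s = 22 per unit

At q = 784, invert demand for the buyer price: pb = (854.4 − 784)/0.8 = 88; invert supply for the seller price: ps = (784 − (-96))/8 = 110.
The subsidy must fill the gap: s = ps − pb = 110 − 88 = 22.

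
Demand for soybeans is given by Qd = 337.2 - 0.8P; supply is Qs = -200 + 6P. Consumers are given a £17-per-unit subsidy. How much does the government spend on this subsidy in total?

Pre-subsidy: 337.2 - 0.8P = -200 + 6P gives P* = 79, Q* = 274.
With the rebate, buyers effectively pay Pb = Ps − 17, where Ps is the price sellers receive.
Demand in terms of Ps becomes Qd = 337.2 − 0.8(Ps − 17) = 350.8 - 0.8Ps. Setting this equal to supply: 350.8 - 0.8Ps = -200 + 6Ps, so Ps = 81.
Buyers pay Pb = 81 − 17 = 64; Q' = -200 + 6·81 = 286.
Government outlay = subsidy × quantity = 17 × 286 = 4862.

Government cost = £4862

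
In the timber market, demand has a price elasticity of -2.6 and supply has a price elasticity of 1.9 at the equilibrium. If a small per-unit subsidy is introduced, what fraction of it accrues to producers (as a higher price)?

Producer share = 26/45

For a small subsidy around the equilibrium, the benefit split depends on the relative slopes, which at a point are proportional to the elasticities.
Buyer share = εs/(εs + |εd|) = 1.9/(1.9 + 2.6) = 19/45; seller share = |εd|/(εs + |εd|) = 26/45.
So producers capture 26/45 of the subsidy.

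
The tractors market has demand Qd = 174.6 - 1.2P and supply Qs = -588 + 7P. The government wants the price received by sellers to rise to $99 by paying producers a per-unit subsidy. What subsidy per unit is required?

At a seller price of 99, quantity supplied is -588 + 7·99 = 105.
Buyers absorb 105 only when they pay Pb with 174.6 − 1.2·Pb = 105, i.e. Pb = 58.
s = Ps − Pb = 99 − 58 = 41.

Required subsidy s = $41 per unit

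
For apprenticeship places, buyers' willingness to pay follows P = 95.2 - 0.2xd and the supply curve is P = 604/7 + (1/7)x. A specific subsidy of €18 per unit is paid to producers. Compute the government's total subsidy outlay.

Pre-subsidy: 95.2 - 0.2x = 604/7 + (1/7)x gives x* = 26 and P* = 90.
With the subsidy, sellers receive Ps = Pb + 18 for each unit, where Pb is the price buyers pay.
On the curves, Pb = 95.2 - 0.2x and Ps = 604/7 + (1/7)x; the wedge Ps − Pb = 18 gives 604/7 + (1/7)x − (95.2 - 0.2x) = 18, so x' = 78.5.
Then Pb = 95.2 − 0.2·78.5 = 79.5 and Ps = 604/7 + (1/7)·78.5 = 97.5.
Government outlay = subsidy × quantity = 18 × 78.5 = 1413.

Government cost = €1413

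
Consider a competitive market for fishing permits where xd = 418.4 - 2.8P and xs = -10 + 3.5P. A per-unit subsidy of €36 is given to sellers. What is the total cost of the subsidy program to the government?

Pre-subsidy: 418.4 - 2.8P = -10 + 3.5P gives P* = 68, x* = 228.
With the subsidy, sellers receive Ps = Pb + 36 for each unit, where Pb is the price buyers pay.
Supply in terms of Pb becomes xs = -10 + 3.5(Pb + 36) = 116 + 3.5Pb. Setting this equal to demand: 418.4 - 2.8Pb = 116 + 3.5Pb, so Pb = 48.
Sellers receive Ps = 48 + 36 = 84; x' = 418.4 − 2.8·48 = 284.
Government outlay = subsidy × quantity = 36 × 284 = 10224.

Government cost = €10224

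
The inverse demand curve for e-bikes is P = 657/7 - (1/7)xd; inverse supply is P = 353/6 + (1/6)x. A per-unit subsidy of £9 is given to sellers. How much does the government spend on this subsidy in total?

Government cost = 16641/13

Pre-subsidy: 657/7 - (1/7)x = 353/6 + (1/6)x gives x* = 1471/13 and P* = 1010/13.
With the subsidy, sellers receive Ps = Pb + 9 for each unit, where Pb is the price buyers pay.
On the curves, Pb = 657/7 - (1/7)x and Ps = 353/6 + (1/6)x; the wedge Ps − Pb = 9 gives 353/6 + (1/6)x − (657/7 - (1/7)x) = 9, so x' = 1849/13.
Then Pb = 657/7 − (1/7)·(1849/13) = 956/13 and Ps = 353/6 + (1/6)·(1849/13) = 1073/13.
Government outlay = subsidy × quantity = 9 × 1849/13 = 16641/13.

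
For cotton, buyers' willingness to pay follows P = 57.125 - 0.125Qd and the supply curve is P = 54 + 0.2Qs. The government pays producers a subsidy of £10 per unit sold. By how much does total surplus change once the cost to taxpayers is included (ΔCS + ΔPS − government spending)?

Pre-subsidy: 57.125 - 0.125Q = 54 + 0.2Q gives Q* = 125/13 and P* = 727/13.
With the subsidy, sellers receive Ps = Pb + 10 for each unit, where Pb is the price buyers pay.
On the curves, Pb = 57.125 - 0.125Q and Ps = 54 + 0.2Q; the wedge Ps − Pb = 10 gives 54 + 0.2Q − (57.125 - 0.125Q) = 10, so Q' = 525/13.
Then Pb = 57.125 − 0.125·(525/13) = 677/13 and Ps = 54 + 0.2·(525/13) = 807/13.
ΔCS = ½(125/13 + 525/13)(727/13 − 677/13) = 1250/13; ΔPS = ½(125/13 + 525/13)(807/13 − 727/13) = 2000/13.
Government spending = 10 × 525/13 = 5250/13.
Net change = 1250/13 + 2000/13 − 5250/13 = -2000/13. The loss equals the DWL triangle ½·10·400/13.

Net change in total surplus = -2000/13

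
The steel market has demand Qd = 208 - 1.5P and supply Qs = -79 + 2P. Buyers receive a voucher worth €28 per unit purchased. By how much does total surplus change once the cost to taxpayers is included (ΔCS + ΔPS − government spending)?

Pre-subsidy: 208 - 1.5P = -79 + 2P gives P* = 82, Q* = 85.
With the rebate, buyers effectively pay Pb = Ps − 28, where Ps is the price sellers receive.
Demand in terms of Ps becomes Qd = 208 − 1.5(Ps − 28) = 250 - 1.5Ps. Setting this equal to supply: 250 - 1.5Ps = -79 + 2Ps, so Ps = 94.
Buyers pay Pb = 94 − 28 = 66; Q' = -79 + 2·94 = 109.
ΔCS = ½(85 + 109)(82 − 66) = 1552; ΔPS = ½(85 + 109)(94 − 82) = 1164.
Government spending = 28 × 109 = 3052.
Net change = 1552 + 1164 − 3052 = -336. The loss equals the DWL triangle ½·28·24.

Net change in total surplus = -€336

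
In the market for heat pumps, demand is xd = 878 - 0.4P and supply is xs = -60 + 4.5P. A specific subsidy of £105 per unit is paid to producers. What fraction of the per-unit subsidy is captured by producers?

Producer share = 4/49

Pre-subsidy: 878 - 0.4P = -60 + 4.5P gives P* = 1340/7, x* = 5610/7.
With the subsidy, sellers receive Ps = Pb + 105 for each unit, where Pb is the price buyers pay.
Supply in terms of Pb becomes xs = -60 + 4.5(Pb + 105) = 412.5 + 4.5Pb. Setting this equal to demand: 878 - 0.4Pb = 412.5 + 4.5Pb, so Pb = 95.
Sellers receive Ps = 95 + 105 = 200; x' = 878 − 0.4·95 = 840.
Buyers' price falls by P* − Pb = 1340/7 − 95 = 675/7; sellers' price rises by Ps − P* = 200 − 1340/7 = 60/7.
So producers capture (60/7)/105 = 4/49 of each unit of subsidy.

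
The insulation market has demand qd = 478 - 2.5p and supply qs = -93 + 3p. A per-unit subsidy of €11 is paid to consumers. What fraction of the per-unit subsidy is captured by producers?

Pre-subsidy: 478 - 2.5p = -93 + 3p gives p* = 1142/11, q* = 2403/11.
With the rebate, buyers effectively pay pb = ps − 11, where ps is the price sellers receive.
Demand in terms of ps becomes qd = 478 − 2.5(ps − 11) = 505.5 - 2.5ps. Setting this equal to supply: 505.5 - 2.5ps = -93 + 3ps, so ps = 1197/11.
Buyers pay pb = 1197/11 − 11 = 1076/11; q' = -93 + 3·(1197/11) = 2568/11.
Buyers' price falls by p* − pb = 1142/11 − 1076/11 = 6; sellers' price rises by ps − p* = 1197/11 − 1142/11 = 5.
So producers capture 5/11 = 5/11 of each unit of subsidy.

Producer share = 5/11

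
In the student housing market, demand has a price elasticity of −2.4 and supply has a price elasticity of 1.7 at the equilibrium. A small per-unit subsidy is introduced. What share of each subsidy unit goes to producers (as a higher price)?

Producer share = 24/41

For a small subsidy around the equilibrium, the benefit split depends on the relative slopes, which at a point are proportional to the elasticities.
Buyer share = εs/(εs + |εd|) = 1.7/(1.7 + 2.4) = 17/41; seller share = |εd|/(εs + |εd|) = 24/41.
So producers capture 24/41 of the subsidy.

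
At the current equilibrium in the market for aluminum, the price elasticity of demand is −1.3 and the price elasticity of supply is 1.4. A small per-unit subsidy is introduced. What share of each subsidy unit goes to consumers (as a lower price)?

Consumer share = 14/27

For a small subsidy around the equilibrium, the benefit split depends on the relative slopes, which at a point are proportional to the elasticities.
Buyer share = εs/(εs + |εd|) = 1.4/(1.4 + 1.3) = 14/27; seller share = |εd|/(εs + |εd|) = 13/27.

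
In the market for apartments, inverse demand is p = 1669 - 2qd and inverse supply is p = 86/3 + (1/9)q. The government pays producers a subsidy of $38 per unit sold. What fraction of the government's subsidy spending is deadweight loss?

Pre-subsidy: 1669 - 2q = 86/3 + (1/9)q gives q* = 777 and p* = 115.
With the subsidy, sellers receive ps = pb + 38 for each unit, where pb is the price buyers pay.
On the curves, pb = 1669 - 2q and ps = 86/3 + (1/9)q; the wedge ps − pb = 38 gives 86/3 + (1/9)q − (1669 - 2q) = 38, so q' = 795.
Then pb = 1669 − 2·795 = 79 and ps = 86/3 + (1/9)·795 = 117.
ΔCS = ½(777 + 795)(115 − 79) = 28296; ΔPS = ½(777 + 795)(117 − 115) = 1572.
Government spending = 38 × 795 = 30210.
DWL = ½ × 38 × (795 − 777) = 342; fraction = 342 / 30210 = 3/265.

DWL / government spending = 3/265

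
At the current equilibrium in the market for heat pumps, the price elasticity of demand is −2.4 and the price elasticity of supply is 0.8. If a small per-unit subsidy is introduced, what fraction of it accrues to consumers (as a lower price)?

Consumer share = 0.25

For a small subsidy around the equilibrium, the benefit split depends on the relative slopes, which at a point are proportional to the elasticities.
Buyer share = εs/(εs + |εd|) = 0.8/(0.8 + 2.4) = 0.25; seller share = |εd|/(εs + |εd|) = 0.75.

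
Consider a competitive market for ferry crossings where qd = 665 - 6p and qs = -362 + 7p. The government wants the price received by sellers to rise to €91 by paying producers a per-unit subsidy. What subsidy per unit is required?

Required subsidy s = €26 per unit

At a seller price of 91, quantity supplied is -362 + 7·91 = 275.
Buyers absorb 275 only when they pay pb with 665 − 6·pb = 275, i.e. pb = 65.
s = ps − pb = 91 − 65 = 26.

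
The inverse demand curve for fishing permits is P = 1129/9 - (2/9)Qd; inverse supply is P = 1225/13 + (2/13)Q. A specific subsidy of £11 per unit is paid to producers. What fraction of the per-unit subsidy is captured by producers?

Producer share = 9/22

Pre-subsidy: 1129/9 - (2/9)Q = 1225/13 + (2/13)Q gives Q* = 83 and P* = 107.
With the subsidy, sellers receive Ps = Pb + 11 for each unit, where Pb is the price buyers pay.
On the curves, Pb = 1129/9 - (2/9)Q and Ps = 1225/13 + (2/13)Q; the wedge Ps − Pb = 11 gives 1225/13 + (2/13)Q − (1129/9 - (2/9)Q) = 11, so Q' = 112.25.
Then Pb = 1129/9 − (2/9)·112.25 = 100.5 and Ps = 1225/13 + (2/13)·112.25 = 111.5.
Buyers' price falls by P* − Pb = 107 − 100.5 = 6.5; sellers' price rises by Ps − P* = 111.5 − 107 = 4.5.
So producers capture 4.5/11 = 9/22 of each unit of subsidy.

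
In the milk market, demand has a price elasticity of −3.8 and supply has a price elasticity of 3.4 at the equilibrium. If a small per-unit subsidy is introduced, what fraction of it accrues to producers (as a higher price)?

For a small subsidy around the equilibrium, the benefit split depends on the relative slopes, which at a point are proportional to the elasticities.
Buyer share = εs/(εs + |εd|) = 3.4/(3.4 + 3.8) = 17/36; seller share = |εd|/(εs + |εd|) = 19/36.
So producers capture 19/36 of the subsidy.

Producer share = 19/36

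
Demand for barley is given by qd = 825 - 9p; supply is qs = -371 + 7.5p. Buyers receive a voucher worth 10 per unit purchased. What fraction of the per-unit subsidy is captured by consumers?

Consumer share = 5/11

Pre-subsidy: 825 - 9p = -371 + 7.5p gives p* = 2392/33, q* = 1899/11.
With the rebate, buyers effectively pay pb = ps − 10, where ps is the price sellers receive.
Demand in terms of ps becomes qd = 825 − 9(ps − 10) = 915 - 9ps. Setting this equal to supply: 915 - 9ps = -371 + 7.5ps, so ps = 2572/33.
Buyers pay pb = 2572/33 − 10 = 2242/33; q' = -371 + 7.5·(2572/33) = 2349/11.
Buyers' price falls by p* − pb = 2392/33 − 2242/33 = 50/11; sellers' price rises by ps − p* = 2572/33 − 2392/33 = 60/11.
So consumers capture (50/11)/10 = 5/11 of each unit of subsidy.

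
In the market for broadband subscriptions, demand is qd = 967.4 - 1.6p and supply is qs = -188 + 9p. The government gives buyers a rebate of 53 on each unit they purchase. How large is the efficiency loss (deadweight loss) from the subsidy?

Pre-subsidy: 967.4 - 1.6p = -188 + 9p gives p* = 109, q* = 793.
With the rebate, buyers effectively pay pb = ps − 53, where ps is the price sellers receive.
Demand in terms of ps becomes qd = 967.4 − 1.6(ps − 53) = 1052.2 - 1.6ps. Setting this equal to supply: 1052.2 - 1.6ps = -188 + 9ps, so ps = 117.
Buyers pay pb = 117 − 53 = 64; q' = -188 + 9·117 = 865.
The subsidy expands output by 865 − 793 = 72 past the efficient level; on those units the gap between marginal cost and willingness to pay runs from 0 up to 53.
DWL = ½ × 53 × 72 = 1908.

Deadweight loss = 1908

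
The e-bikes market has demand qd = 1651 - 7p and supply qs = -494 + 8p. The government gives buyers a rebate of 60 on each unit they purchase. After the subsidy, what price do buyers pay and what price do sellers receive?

Pre-subsidy: 1651 - 7p = -494 + 8p gives p* = 143, q* = 650.
With the rebate, buyers effectively pay pb = ps − 60, where ps is the price sellers receive.
Demand in terms of ps becomes qd = 1651 − 7(ps − 60) = 2071 - 7ps. Setting this equal to supply: 2071 - 7ps = -494 + 8ps, so ps = 171.
Buyers pay pb = 171 − 60 = 111; q' = -494 + 8·171 = 874.

Buyers pay 111; sellers receive 171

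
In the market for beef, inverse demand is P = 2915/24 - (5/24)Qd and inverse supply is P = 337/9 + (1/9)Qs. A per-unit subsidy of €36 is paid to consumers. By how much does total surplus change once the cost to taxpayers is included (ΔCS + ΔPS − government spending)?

Net change in total surplus = -46656/23

Pre-subsidy: 2915/24 - (5/24)Q = 337/9 + (1/9)Q gives Q* = 263 and P* = 200/3.
With the rebate, buyers effectively pay Pb = Ps − 36, where Ps is the price sellers receive.
On the curves, Pb = 2915/24 - (5/24)Q and Ps = 337/9 + (1/9)Q; the wedge Ps − Pb = 36 gives 337/9 + (1/9)Q − (2915/24 - (5/24)Q) = 36, so Q' = 8641/23.
Then Pb = 2915/24 − (5/24)·(8641/23) = 2980/69 and Ps = 337/9 + (1/9)·(8641/23) = 5464/69.
ΔCS = ½(263 + 8641/23)(200/3 − 2980/69) = 3966300/529; ΔPS = ½(263 + 8641/23)(5464/69 − 200/3) = 2115360/529.
Government spending = 36 × 8641/23 = 311076/23.
Net change = 3966300/529 + 2115360/529 − 311076/23 = -46656/23. The loss equals the DWL triangle ½·36·2592/23.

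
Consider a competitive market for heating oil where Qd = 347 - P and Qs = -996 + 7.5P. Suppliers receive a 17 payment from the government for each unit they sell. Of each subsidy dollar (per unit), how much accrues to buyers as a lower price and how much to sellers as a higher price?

Pre-subsidy: 347 - P = -996 + 7.5P gives P* = 158, Q* = 189.
With the subsidy, sellers receive Ps = Pb + 17 for each unit, where Pb is the price buyers pay.
Supply in terms of Pb becomes Qs = -996 + 7.5(Pb + 17) = -868.5 + 7.5Pb. Setting this equal to demand: 347 - Pb = -868.5 + 7.5Pb, so Pb = 143.
Sellers receive Ps = 143 + 17 = 160; Q' = 347 − 1·143 = 204.
Buyers' price falls by P* − Pb = 158 − 143 = 15; sellers' price rises by Ps − P* = 160 − 158 = 2.

Buyers gain 15 per unit; sellers gain 2 per unit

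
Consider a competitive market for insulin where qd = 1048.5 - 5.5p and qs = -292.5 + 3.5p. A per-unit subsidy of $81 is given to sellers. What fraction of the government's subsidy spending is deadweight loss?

Pre-subsidy: 1048.5 - 5.5p = -292.5 + 3.5p gives p* = 149, q* = 229.
With the subsidy, sellers receive ps = pb + 81 for each unit, where pb is the price buyers pay.
Supply in terms of pb becomes qs = -292.5 + 3.5(pb + 81) = -9 + 3.5pb. Setting this equal to demand: 1048.5 - 5.5pb = -9 + 3.5pb, so pb = 117.5.
Sellers receive ps = 117.5 + 81 = 198.5; q' = 1048.5 − 5.5·117.5 = 402.25.
ΔCS = ½(229 + 402.25)(149 − 117.5) = 9942.1875; ΔPS = ½(229 + 402.25)(198.5 − 149) = 15623.4375.
Government spending = 81 × 402.25 = 32582.25.
DWL = ½ × 81 × (402.25 − 229) = 7016.625; fraction = 7016.625 / 32582.25 = 693/3218.

DWL / government spending = 693/3218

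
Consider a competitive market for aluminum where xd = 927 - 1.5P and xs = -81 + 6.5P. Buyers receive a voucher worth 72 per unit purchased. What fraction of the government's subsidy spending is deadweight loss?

DWL / government spending = 39/734

Pre-subsidy: 927 - 1.5P = -81 + 6.5P gives P* = 126, x* = 738.
With the rebate, buyers effectively pay Pb = Ps − 72, where Ps is the price sellers receive.
Demand in terms of Ps becomes xd = 927 − 1.5(Ps − 72) = 1035 - 1.5Ps. Setting this equal to supply: 1035 - 1.5Ps = -81 + 6.5Ps, so Ps = 139.5.
Buyers pay Pb = 139.5 − 72 = 67.5; x' = -81 + 6.5·139.5 = 825.75.
ΔCS = ½(738 + 825.75)(126 − 67.5) = 45739.6875; ΔPS = ½(738 + 825.75)(139.5 − 126) = 10555.3125.
Government spending = 72 × 825.75 = 59454.
DWL = ½ × 72 × (825.75 − 738) = 3159; fraction = 3159 / 59454 = 39/734.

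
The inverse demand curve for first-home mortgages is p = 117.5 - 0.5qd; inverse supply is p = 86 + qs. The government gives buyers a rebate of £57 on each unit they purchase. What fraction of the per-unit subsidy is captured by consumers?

Consumer share = 1/3

Pre-subsidy: 117.5 - 0.5q = 86 + q gives q* = 21 and p* = 107.
With the rebate, buyers effectively pay pb = ps − 57, where ps is the price sellers receive.
On the curves, pb = 117.5 - 0.5q and ps = 86 + q; the wedge ps − pb = 57 gives 86 + q − (117.5 - 0.5q) = 57, so q' = 59.
Then pb = 117.5 − 0.5·59 = 88 and ps = 86 + 1·59 = 145.
Buyers' price falls by p* − pb = 107 − 88 = 19; sellers' price rises by ps − p* = 145 − 107 = 38.
So consumers capture 19/57 = 1/3 of each unit of subsidy.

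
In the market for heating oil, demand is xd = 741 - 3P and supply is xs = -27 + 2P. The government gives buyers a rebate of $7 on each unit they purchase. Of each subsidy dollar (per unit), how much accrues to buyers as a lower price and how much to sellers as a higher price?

Buyers gain $2.8 per unit; sellers gain $4.2 per unit

Pre-subsidy: 741 - 3P = -27 + 2P gives P* = 153.6, x* = 280.2.
With the rebate, buyers effectively pay Pb = Ps − 7, where Ps is the price sellers receive.
Demand in terms of Ps becomes xd = 741 − 3(Ps − 7) = 762 - 3Ps. Setting this equal to supply: 762 - 3Ps = -27 + 2Ps, so Ps = 157.8.
Buyers pay Pb = 157.8 − 7 = 150.8; x' = -27 + 2·157.8 = 288.6.
Buyers' price falls by P* − Pb = 153.6 − 150.8 = 2.8; sellers' price rises by Ps − P* = 157.8 − 153.6 = 4.2.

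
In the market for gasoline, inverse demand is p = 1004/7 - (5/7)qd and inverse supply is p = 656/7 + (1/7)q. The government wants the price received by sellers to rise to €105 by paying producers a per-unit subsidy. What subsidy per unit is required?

At a seller price of 105, quantity supplied is -656 + 7·105 = 79.
Buyers absorb 79 only when they pay pb = 1004/7 − (5/7)·79 = 87.
s = ps − pb = 105 − 87 = 18.

Required subsidy s = €18 per unit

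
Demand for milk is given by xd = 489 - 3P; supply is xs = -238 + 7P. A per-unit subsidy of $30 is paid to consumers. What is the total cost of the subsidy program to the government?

Government cost = $10017

Pre-subsidy: 489 - 3P = -238 + 7P gives P* = 72.7, x* = 270.9.
With the rebate, buyers effectively pay Pb = Ps − 30, where Ps is the price sellers receive.
Demand in terms of Ps becomes xd = 489 − 3(Ps − 30) = 579 - 3Ps. Setting this equal to supply: 579 - 3Ps = -238 + 7Ps, so Ps = 81.7.
Buyers pay Pb = 81.7 − 30 = 51.7; x' = -238 + 7·81.7 = 333.9.
Government outlay = subsidy × quantity = 30 × 333.9 = 10017.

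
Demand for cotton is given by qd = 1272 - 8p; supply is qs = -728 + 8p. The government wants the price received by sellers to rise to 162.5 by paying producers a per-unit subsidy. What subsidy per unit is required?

Required subsidy s = 75 per unit

At a seller price of 162.5, quantity supplied is -728 + 8·162.5 = 572.
Buyers absorb 572 only when they pay pb with 1272 − 8·pb = 572, i.e. pb = 87.5.
s = ps − pb = 162.5 − 87.5 = 75.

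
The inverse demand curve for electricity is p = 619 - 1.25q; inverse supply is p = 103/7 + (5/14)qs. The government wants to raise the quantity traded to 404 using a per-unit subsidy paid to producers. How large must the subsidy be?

Required subsidy s = 45 per unit

At q = 404, from the demand curve buyers pay pb = 619 − 1.25·404 = 114; from the supply curve sellers need ps = 103/7 + (5/14)·404 = 159.
The subsidy must fill the gap: s = ps − pb = 159 − 114 = 45.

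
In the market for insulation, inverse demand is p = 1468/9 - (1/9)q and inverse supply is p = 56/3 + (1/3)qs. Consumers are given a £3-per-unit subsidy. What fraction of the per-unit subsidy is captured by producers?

Pre-subsidy: 1468/9 - (1/9)q = 56/3 + (1/3)q gives q* = 325 and p* = 127.
With the rebate, buyers effectively pay pb = ps − 3, where ps is the price sellers receive.
On the curves, pb = 1468/9 - (1/9)q and ps = 56/3 + (1/3)q; the wedge ps − pb = 3 gives 56/3 + (1/3)q − (1468/9 - (1/9)q) = 3, so q' = 331.75.
Then pb = 1468/9 − (1/9)·331.75 = 126.25 and ps = 56/3 + (1/3)·331.75 = 129.25.
Buyers' price falls by p* − pb = 127 − 126.25 = 0.75; sellers' price rises by ps − p* = 129.25 − 127 = 2.25.
So producers capture 2.25/3 = 0.75 of each unit of subsidy.

Producer share = 0.75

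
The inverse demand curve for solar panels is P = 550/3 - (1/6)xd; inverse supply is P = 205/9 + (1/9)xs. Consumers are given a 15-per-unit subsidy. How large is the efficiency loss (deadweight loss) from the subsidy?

Pre-subsidy: 550/3 - (1/6)x = 205/9 + (1/9)x gives x* = 578 and P* = 87.
With the rebate, buyers effectively pay Pb = Ps − 15, where Ps is the price sellers receive.
On the curves, Pb = 550/3 - (1/6)x and Ps = 205/9 + (1/9)x; the wedge Ps − Pb = 15 gives 205/9 + (1/9)x − (550/3 - (1/6)x) = 15, so x' = 632.
Then Pb = 550/3 − (1/6)·632 = 78 and Ps = 205/9 + (1/9)·632 = 93.
The subsidy expands output by 632 − 578 = 54 past the efficient level; on those units the gap between marginal cost and willingness to pay runs from 0 up to 15.
DWL = ½ × 15 × 54 = 405.

Deadweight loss = 405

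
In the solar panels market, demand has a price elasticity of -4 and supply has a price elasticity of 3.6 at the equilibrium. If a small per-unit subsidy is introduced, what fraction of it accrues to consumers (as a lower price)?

For a small subsidy around the equilibrium, the benefit split depends on the relative slopes, which at a point are proportional to the elasticities.
Buyer share = εs/(εs + |εd|) = 3.6/(3.6 + 4) = 9/19; seller share = |εd|/(εs + |εd|) = 10/19.

Consumer share = 9/19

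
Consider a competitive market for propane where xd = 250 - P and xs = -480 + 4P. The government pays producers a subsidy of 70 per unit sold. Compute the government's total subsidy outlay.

Government cost = 11200

Pre-subsidy: 250 - P = -480 + 4P gives P* = 146, x* = 104.
With the subsidy, sellers receive Ps = Pb + 70 for each unit, where Pb is the price buyers pay.
Supply in terms of Pb becomes xs = -480 + 4(Pb + 70) = -200 + 4Pb. Setting this equal to demand: 250 - Pb = -200 + 4Pb, so Pb = 90.
Sellers receive Ps = 90 + 70 = 160; x' = 250 − 1·90 = 160.
Government outlay = subsidy × quantity = 70 × 160 = 11200.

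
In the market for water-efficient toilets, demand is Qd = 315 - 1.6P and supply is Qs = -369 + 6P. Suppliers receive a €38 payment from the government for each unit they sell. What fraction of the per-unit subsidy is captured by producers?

Producer share = 4/19

Pre-subsidy: 315 - 1.6P = -369 + 6P gives P* = 90, Q* = 171.
With the subsidy, sellers receive Ps = Pb + 38 for each unit, where Pb is the price buyers pay.
Supply in terms of Pb becomes Qs = -369 + 6(Pb + 38) = -141 + 6Pb. Setting this equal to demand: 315 - 1.6Pb = -141 + 6Pb, so Pb = 60.
Sellers receive Ps = 60 + 38 = 98; Q' = 315 − 1.6·60 = 219.
Buyers' price falls by P* − Pb = 90 − 60 = 30; sellers' price rises by Ps − P* = 98 − 90 = 8.
So producers capture 8/38 = 4/19 of each unit of subsidy.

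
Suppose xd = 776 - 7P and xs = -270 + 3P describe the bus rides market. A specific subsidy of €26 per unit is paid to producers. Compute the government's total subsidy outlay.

Pre-subsidy: 776 - 7P = -270 + 3P gives P* = 104.6, x* = 43.8.
With the subsidy, sellers receive Ps = Pb + 26 for each unit, where Pb is the price buyers pay.
Supply in terms of Pb becomes xs = -270 + 3(Pb + 26) = -192 + 3Pb. Setting this equal to demand: 776 - 7Pb = -192 + 3Pb, so Pb = 96.8.
Sellers receive Ps = 96.8 + 26 = 122.8; x' = 776 − 7·96.8 = 98.4.
Government outlay = subsidy × quantity = 26 × 98.4 = 2558.4.

Government cost = €2558.4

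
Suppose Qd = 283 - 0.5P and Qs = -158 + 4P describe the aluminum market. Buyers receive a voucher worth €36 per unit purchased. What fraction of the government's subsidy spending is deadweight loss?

Pre-subsidy: 283 - 0.5P = -158 + 4P gives P* = 98, Q* = 234.
With the rebate, buyers effectively pay Pb = Ps − 36, where Ps is the price sellers receive.
Demand in terms of Ps becomes Qd = 283 − 0.5(Ps − 36) = 301 - 0.5Ps. Setting this equal to supply: 301 - 0.5Ps = -158 + 4Ps, so Ps = 102.
Buyers pay Pb = 102 − 36 = 66; Q' = -158 + 4·102 = 250.
ΔCS = ½(234 + 250)(98 − 66) = 7744; ΔPS = ½(234 + 250)(102 − 98) = 968.
Government spending = 36 × 250 = 9000.
DWL = ½ × 36 × (250 − 234) = 288; fraction = 288 / 9000 = 0.032.

DWL / government spending = 0.032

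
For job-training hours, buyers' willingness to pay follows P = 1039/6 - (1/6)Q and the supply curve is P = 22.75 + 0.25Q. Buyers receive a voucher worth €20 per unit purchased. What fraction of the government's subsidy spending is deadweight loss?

DWL / government spending = 24/409

Pre-subsidy: 1039/6 - (1/6)Q = 22.75 + 0.25Q gives Q* = 361 and P* = 113.
With the rebate, buyers effectively pay Pb = Ps − 20, where Ps is the price sellers receive.
On the curves, Pb = 1039/6 - (1/6)Q and Ps = 22.75 + 0.25Q; the wedge Ps − Pb = 20 gives 22.75 + 0.25Q − (1039/6 - (1/6)Q) = 20, so Q' = 409.
Then Pb = 1039/6 − (1/6)·409 = 105 and Ps = 22.75 + 0.25·409 = 125.
ΔCS = ½(361 + 409)(113 − 105) = 3080; ΔPS = ½(361 + 409)(125 − 113) = 4620.
Government spending = 20 × 409 = 8180.
DWL = ½ × 20 × (409 − 361) = 480; fraction = 480 / 8180 = 24/409.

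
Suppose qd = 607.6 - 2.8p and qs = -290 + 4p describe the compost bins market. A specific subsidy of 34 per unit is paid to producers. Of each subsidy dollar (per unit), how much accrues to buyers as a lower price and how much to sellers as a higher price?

Pre-subsidy: 607.6 - 2.8p = -290 + 4p gives p* = 132, q* = 238.
With the subsidy, sellers receive ps = pb + 34 for each unit, where pb is the price buyers pay.
Supply in terms of pb becomes qs = -290 + 4(pb + 34) = -154 + 4pb. Setting this equal to demand: 607.6 - 2.8pb = -154 + 4pb, so pb = 112.
Sellers receive ps = 112 + 34 = 146; q' = 607.6 − 2.8·112 = 294.
Buyers' price falls by p* − pb = 132 − 112 = 20; sellers' price rises by ps − p* = 146 − 132 = 14.

Buyers gain 20 per unit; sellers gain 14 per unit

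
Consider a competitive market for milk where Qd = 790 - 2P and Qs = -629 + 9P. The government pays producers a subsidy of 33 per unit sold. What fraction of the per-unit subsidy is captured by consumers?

Consumer share = 9/11

Pre-subsidy: 790 - 2P = -629 + 9P gives P* = 129, Q* = 532.
With the subsidy, sellers receive Ps = Pb + 33 for each unit, where Pb is the price buyers pay.
Supply in terms of Pb becomes Qs = -629 + 9(Pb + 33) = -332 + 9Pb. Setting this equal to demand: 790 - 2Pb = -332 + 9Pb, so Pb = 102.
Sellers receive Ps = 102 + 33 = 135; Q' = 790 − 2·102 = 586.
Buyers' price falls by P* − Pb = 129 − 102 = 27; sellers' price rises by Ps − P* = 135 − 129 = 6.
So consumers capture 27/33 = 9/11 of each unit of subsidy.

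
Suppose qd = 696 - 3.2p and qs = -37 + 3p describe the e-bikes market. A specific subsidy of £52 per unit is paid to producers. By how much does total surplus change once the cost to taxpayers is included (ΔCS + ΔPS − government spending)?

Pre-subsidy: 696 - 3.2p = -37 + 3p gives p* = 3665/31, q* = 9848/31.
With the subsidy, sellers receive ps = pb + 52 for each unit, where pb is the price buyers pay.
Supply in terms of pb becomes qs = -37 + 3(pb + 52) = 119 + 3pb. Setting this equal to demand: 696 - 3.2pb = 119 + 3pb, so pb = 2885/31.
Sellers receive ps = 2885/31 + 52 = 4497/31; q' = 696 − 3.2·(2885/31) = 12344/31.
ΔCS = ½(9848/31 + 12344/31)(3665/31 − 2885/31) = 8654880/961; ΔPS = ½(9848/31 + 12344/31)(4497/31 − 3665/31) = 9231872/961.
Government spending = 52 × 12344/31 = 641888/31.
Net change = 8654880/961 + 9231872/961 − 641888/31 = -64896/31. The loss equals the DWL triangle ½·52·2496/31.

Net change in total surplus = -64896/31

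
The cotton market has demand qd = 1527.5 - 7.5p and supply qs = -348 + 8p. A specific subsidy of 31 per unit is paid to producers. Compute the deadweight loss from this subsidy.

Pre-subsidy: 1527.5 - 7.5p = -348 + 8p gives p* = 121, q* = 620.
With the subsidy, sellers receive ps = pb + 31 for each unit, where pb is the price buyers pay.
Supply in terms of pb becomes qs = -348 + 8(pb + 31) = -100 + 8pb. Setting this equal to demand: 1527.5 - 7.5pb = -100 + 8pb, so pb = 105.
Sellers receive ps = 105 + 31 = 136; q' = 1527.5 − 7.5·105 = 740.
The subsidy expands output by 740 − 620 = 120 past the efficient level; on those units the gap between marginal cost and willingness to pay runs from 0 up to 31.
DWL = ½ × 31 × 120 = 1860.

Deadweight loss = 1860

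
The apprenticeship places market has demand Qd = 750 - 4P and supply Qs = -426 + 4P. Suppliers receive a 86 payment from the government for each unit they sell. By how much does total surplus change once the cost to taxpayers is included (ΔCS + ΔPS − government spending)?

Net change in total surplus = -7396

Pre-subsidy: 750 - 4P = -426 + 4P gives P* = 147, Q* = 162.
With the subsidy, sellers receive Ps = Pb + 86 for each unit, where Pb is the price buyers pay.
Supply in terms of Pb becomes Qs = -426 + 4(Pb + 86) = -82 + 4Pb. Setting this equal to demand: 750 - 4Pb = -82 + 4Pb, so Pb = 104.
Sellers receive Ps = 104 + 86 = 190; Q' = 750 − 4·104 = 334.
ΔCS = ½(162 + 334)(147 − 104) = 10664; ΔPS = ½(162 + 334)(190 − 147) = 10664.
Government spending = 86 × 334 = 28724.
Net change = 10664 + 10664 − 28724 = -7396. The loss equals the DWL triangle ½·86·172.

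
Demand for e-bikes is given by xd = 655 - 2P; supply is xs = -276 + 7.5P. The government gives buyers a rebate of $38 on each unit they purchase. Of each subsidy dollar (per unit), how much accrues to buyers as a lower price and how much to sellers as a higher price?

Pre-subsidy: 655 - 2P = -276 + 7.5P gives P* = 98, x* = 459.
With the rebate, buyers effectively pay Pb = Ps − 38, where Ps is the price sellers receive.
Demand in terms of Ps becomes xd = 655 − 2(Ps − 38) = 731 - 2Ps. Setting this equal to supply: 731 - 2Ps = -276 + 7.5Ps, so Ps = 106.
Buyers pay Pb = 106 − 38 = 68; x' = -276 + 7.5·106 = 519.
Buyers' price falls by P* − Pb = 98 − 68 = 30; sellers' price rises by Ps − P* = 106 − 98 = 8.

Buyers gain $30 per unit; sellers gain $8 per unit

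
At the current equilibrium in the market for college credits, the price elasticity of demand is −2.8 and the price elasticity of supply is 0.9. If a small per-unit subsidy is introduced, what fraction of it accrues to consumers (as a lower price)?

Consumer share = 9/37

For a small subsidy around the equilibrium, the benefit split depends on the relative slopes, which at a point are proportional to the elasticities.
Buyer share = εs/(εs + |εd|) = 0.9/(0.9 + 2.8) = 9/37; seller share = |εd|/(εs + |εd|) = 28/37.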